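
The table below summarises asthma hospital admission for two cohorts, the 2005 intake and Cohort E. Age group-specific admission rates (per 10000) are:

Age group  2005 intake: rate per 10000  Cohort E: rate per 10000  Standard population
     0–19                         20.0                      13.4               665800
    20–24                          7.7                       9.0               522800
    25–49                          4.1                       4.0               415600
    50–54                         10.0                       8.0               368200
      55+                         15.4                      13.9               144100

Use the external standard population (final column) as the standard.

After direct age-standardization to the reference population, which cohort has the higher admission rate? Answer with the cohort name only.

2005 intake

Standard total = 2116500; weights = 0.3146, 0.2470, 0.1964, 0.1740, 0.0681.
The 2005 intake: 0.3146×20.0 + 0.2470×7.7 + 0.1964×4.1 + 0.1740×10.0 + 0.0681×15.4 = 11.7868 per 10000.
Cohort E: 0.3146×13.4 + 0.2470×9.0 + 0.1964×4.0 + 0.1740×8.0 + 0.0681×13.9 = 9.5620 per 10000.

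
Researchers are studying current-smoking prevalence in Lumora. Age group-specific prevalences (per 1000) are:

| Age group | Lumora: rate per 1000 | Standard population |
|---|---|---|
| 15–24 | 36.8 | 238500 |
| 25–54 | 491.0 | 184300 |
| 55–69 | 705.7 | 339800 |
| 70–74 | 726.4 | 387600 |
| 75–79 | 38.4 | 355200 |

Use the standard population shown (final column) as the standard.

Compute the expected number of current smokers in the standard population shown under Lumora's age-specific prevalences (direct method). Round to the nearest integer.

Expected current smokers = Σ (standard pop × age-specific rate ÷ 1000)
= 238500×36.8/1000 + 184300×491.0/1000 + 339800×705.7/1000 + 387600×726.4/1000 + 355200×38.4/1000
= 8776.80 + 90491.30 + 239796.86 + 281552.64 + 13639.68 = 634257.28.

634257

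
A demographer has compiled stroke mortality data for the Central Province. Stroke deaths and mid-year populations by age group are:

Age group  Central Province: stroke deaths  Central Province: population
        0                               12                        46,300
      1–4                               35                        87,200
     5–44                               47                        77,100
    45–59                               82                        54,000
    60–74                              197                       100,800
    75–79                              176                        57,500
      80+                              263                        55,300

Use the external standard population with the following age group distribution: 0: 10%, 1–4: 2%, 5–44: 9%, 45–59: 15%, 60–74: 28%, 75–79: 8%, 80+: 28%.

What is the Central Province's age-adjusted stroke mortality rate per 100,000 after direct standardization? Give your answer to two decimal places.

Age-specific rates per 100,000 for the Central Province: 25.92, 40.14, 60.96, 151.85, 195.44, 306.09, 475.59.
Standard weights: 0.10, 0.02, 0.09, 0.15, 0.28, 0.08, 0.28.
Standardized rate: 0.1000×25.92 + 0.0200×40.14 + 0.0900×60.96 + 0.1500×151.85 + 0.2800×195.44 + 0.0800×306.09 + 0.2800×475.59 = 244.0324 per 100,000.

244.03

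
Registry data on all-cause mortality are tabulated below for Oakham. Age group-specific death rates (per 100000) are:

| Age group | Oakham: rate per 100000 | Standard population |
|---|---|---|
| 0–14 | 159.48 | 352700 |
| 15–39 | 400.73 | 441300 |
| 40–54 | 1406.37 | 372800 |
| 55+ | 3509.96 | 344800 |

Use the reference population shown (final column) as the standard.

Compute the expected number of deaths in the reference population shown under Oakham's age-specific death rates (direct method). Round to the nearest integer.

Expected deaths = Σ (standard pop × age-specific rate ÷ 100000)
= 352700×159.48/100000 + 441300×400.73/100000 + 372800×1406.37/100000 + 344800×3509.96/100000
= 562.49 + 1768.42 + 5242.95 + 12102.34 = 19676.20.

19676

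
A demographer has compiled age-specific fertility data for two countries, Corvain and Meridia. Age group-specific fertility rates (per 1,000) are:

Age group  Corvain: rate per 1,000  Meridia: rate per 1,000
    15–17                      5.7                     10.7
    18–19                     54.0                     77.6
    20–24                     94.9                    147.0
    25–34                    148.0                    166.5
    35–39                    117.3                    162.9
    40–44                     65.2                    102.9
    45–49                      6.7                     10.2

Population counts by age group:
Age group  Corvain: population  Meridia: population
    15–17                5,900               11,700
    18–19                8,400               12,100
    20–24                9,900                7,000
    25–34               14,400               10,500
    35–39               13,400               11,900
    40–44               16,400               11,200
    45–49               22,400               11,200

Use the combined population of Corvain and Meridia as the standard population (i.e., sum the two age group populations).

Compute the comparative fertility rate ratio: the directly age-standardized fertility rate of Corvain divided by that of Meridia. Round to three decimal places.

0.731

Combined standard total = 166,400; weights = 0.1058, 0.1232, 0.1016, 0.1496, 0.1520, 0.1659, 0.2019.
Corvain: 0.1058×5.7 + 0.1232×54.0 + 0.1016×94.9 + 0.1496×148.0 + 0.1520×117.3 + 0.1659×65.2 + 0.2019×6.7 = 69.0424 per 1,000.
Meridia: 0.1058×10.7 + 0.1232×77.6 + 0.1016×147.0 + 0.1496×166.5 + 0.1520×162.9 + 0.1659×102.9 + 0.2019×10.2 = 94.4315 per 1,000.
Ratio = 69.0424 ÷ 94.4315 = 0.73114.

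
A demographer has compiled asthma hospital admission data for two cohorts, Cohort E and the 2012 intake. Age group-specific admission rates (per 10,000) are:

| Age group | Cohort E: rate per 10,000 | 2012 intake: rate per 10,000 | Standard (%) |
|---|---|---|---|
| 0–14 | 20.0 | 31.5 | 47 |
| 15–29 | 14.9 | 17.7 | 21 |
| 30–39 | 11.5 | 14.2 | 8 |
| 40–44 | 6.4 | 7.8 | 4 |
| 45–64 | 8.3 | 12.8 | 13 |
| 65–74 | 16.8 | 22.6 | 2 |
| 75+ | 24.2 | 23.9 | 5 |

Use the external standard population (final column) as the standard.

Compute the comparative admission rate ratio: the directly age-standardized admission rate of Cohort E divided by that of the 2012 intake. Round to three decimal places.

Standard weights: 0.47, 0.21, 0.08, 0.04, 0.13, 0.02, 0.05.
Cohort E: 0.4700×20.0 + 0.2100×14.9 + 0.0800×11.5 + 0.0400×6.4 + 0.1300×8.3 + 0.0200×16.8 + 0.0500×24.2 = 16.3300 per 10,000.
The 2012 intake: 0.4700×31.5 + 0.2100×17.7 + 0.0800×14.2 + 0.0400×7.8 + 0.1300×12.8 + 0.0200×22.6 + 0.0500×23.9 = 23.2810 per 10,000.
Ratio = 16.3300 ÷ 23.2810 = 0.70143.

0.701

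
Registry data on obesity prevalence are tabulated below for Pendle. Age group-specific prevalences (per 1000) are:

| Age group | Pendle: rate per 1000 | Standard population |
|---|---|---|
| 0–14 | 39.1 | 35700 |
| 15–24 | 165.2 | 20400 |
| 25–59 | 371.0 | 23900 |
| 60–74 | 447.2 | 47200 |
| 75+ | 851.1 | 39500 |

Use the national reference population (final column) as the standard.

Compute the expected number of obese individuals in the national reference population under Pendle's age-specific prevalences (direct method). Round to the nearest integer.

68359

Expected obese individuals = Σ (standard pop × age-specific rate ÷ 1000)
= 35700×39.1/1000 + 20400×165.2/1000 + 23900×371.0/1000 + 47200×447.2/1000 + 39500×851.1/1000
= 1395.87 + 3370.08 + 8866.90 + 21107.84 + 33618.45 = 68359.14.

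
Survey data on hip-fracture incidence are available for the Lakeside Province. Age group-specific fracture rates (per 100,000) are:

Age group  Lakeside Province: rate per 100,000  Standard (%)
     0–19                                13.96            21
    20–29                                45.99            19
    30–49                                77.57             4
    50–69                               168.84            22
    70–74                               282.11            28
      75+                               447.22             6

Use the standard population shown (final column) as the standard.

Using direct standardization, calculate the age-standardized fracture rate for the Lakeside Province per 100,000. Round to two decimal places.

157.74

Standard weights: 0.21, 0.19, 0.04, 0.22, 0.28, 0.06.
Standardized rate: 0.2100×13.96 + 0.1900×45.99 + 0.0400×77.57 + 0.2200×168.84 + 0.2800×282.11 + 0.0600×447.22 = 157.7413 per 100,000.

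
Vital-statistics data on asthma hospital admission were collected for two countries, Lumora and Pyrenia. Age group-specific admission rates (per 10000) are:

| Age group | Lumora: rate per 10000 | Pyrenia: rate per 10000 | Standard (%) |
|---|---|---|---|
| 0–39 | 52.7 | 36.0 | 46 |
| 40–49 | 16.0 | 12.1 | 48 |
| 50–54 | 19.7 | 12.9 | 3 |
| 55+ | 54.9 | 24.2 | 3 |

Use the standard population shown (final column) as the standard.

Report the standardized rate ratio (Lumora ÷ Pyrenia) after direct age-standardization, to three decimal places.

Standard weights: 0.46, 0.48, 0.03, 0.03.
Lumora: 0.4600×52.7 + 0.4800×16.0 + 0.0300×19.7 + 0.0300×54.9 = 34.1600 per 10000.
Pyrenia: 0.4600×36.0 + 0.4800×12.1 + 0.0300×12.9 + 0.0300×24.2 = 23.4810 per 10000.
Ratio = 34.1600 ÷ 23.4810 = 1.45479.

1.455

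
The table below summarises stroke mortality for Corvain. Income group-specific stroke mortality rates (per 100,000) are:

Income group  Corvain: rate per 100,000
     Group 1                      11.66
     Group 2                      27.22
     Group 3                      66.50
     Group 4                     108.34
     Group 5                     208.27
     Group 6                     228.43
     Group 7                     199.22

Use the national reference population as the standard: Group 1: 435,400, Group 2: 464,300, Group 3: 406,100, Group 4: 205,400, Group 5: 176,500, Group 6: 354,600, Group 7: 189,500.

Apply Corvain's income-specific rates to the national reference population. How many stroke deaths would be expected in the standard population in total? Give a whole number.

2225

Expected stroke deaths = Σ (standard pop × income-specific rate ÷ 100,000)
= 435,400×11.66/100,000 + 464,300×27.22/100,000 + 406,100×66.50/100,000 + 205,400×108.34/100,000 + 176,500×208.27/100,000 + 354,600×228.43/100,000 + 189,500×199.22/100,000
= 50.77 + 126.38 + 270.06 + 222.53 + 367.60 + 810.01 + 377.52 = 2224.87.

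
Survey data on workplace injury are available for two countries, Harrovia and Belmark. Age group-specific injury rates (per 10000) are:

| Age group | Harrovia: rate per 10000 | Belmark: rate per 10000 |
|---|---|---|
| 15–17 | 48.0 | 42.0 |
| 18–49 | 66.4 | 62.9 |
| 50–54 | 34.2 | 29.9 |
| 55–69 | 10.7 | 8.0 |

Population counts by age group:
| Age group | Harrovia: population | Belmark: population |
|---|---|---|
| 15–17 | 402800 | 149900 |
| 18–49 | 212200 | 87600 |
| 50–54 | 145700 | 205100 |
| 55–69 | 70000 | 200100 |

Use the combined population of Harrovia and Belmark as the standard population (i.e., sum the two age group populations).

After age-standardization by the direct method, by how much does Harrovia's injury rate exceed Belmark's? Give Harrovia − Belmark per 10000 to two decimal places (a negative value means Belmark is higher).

Combined standard total = 1473400; weights = 0.3751, 0.2035, 0.2381, 0.1833.
Harrovia: 0.3751×48.0 + 0.2035×66.4 + 0.2381×34.2 + 0.1833×10.7 = 41.6206 per 10000.
Belmark: 0.3751×42.0 + 0.2035×62.9 + 0.2381×29.9 + 0.1833×8.0 = 37.1390 per 10000.
Difference = 41.6206 − 37.1390 = 4.4816.

4.48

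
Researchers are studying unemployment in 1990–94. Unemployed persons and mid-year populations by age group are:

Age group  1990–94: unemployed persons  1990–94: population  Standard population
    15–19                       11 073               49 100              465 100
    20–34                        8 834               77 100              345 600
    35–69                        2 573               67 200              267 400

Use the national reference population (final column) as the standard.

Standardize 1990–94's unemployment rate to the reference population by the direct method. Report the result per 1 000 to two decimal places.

143.52

Age-specific rates per 1 000 for 1990–94: 225.519, 114.578, 38.289.
Standard total = 1 078 100; weights = 0.4314, 0.3206, 0.2480.
Standardized rate: 0.4314×225.519 + 0.3206×114.578 + 0.2480×38.289 = 143.5171 per 1 000.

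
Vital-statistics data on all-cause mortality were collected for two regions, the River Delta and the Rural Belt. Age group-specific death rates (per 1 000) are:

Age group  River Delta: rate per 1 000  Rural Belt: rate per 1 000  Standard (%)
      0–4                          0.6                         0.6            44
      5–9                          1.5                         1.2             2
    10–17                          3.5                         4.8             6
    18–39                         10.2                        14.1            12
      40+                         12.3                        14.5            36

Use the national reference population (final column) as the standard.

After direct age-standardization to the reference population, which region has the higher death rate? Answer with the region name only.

Rural Belt

Standard weights: 0.44, 0.02, 0.06, 0.12, 0.36.
The River Delta: 0.4400×0.6 + 0.0200×1.5 + 0.0600×3.5 + 0.1200×10.2 + 0.3600×12.3 = 6.1560 per 1 000.
The Rural Belt: 0.4400×0.6 + 0.0200×1.2 + 0.0600×4.8 + 0.1200×14.1 + 0.3600×14.5 = 7.4880 per 1 000.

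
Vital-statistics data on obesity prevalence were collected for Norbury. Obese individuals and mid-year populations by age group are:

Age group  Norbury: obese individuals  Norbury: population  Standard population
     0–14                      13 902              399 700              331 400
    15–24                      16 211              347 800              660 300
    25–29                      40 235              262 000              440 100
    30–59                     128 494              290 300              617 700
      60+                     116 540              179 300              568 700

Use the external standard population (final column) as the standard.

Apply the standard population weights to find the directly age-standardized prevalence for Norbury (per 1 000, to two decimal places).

287.58

Age-specific rates per 1 000 for Norbury: 34.781, 46.610, 153.569, 442.625, 649.972.
Standard total = 2 618 200; weights = 0.1266, 0.2522, 0.1681, 0.2359, 0.2172.
Standardized rate: 0.1266×34.781 + 0.2522×46.610 + 0.1681×153.569 + 0.2359×442.625 + 0.2172×649.972 = 287.5782 per 1 000.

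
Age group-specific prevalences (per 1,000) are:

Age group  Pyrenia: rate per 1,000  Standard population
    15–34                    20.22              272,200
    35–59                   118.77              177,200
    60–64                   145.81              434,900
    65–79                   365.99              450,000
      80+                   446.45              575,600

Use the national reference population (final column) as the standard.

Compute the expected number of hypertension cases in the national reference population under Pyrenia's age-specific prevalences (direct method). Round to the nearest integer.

Expected hypertension cases = Σ (standard pop × age-specific rate ÷ 1,000)
= 272,200×20.22/1,000 + 177,200×118.77/1,000 + 434,900×145.81/1,000 + 450,000×365.99/1,000 + 575,600×446.45/1,000
= 5503.88 + 21046.04 + 63412.77 + 164695.50 + 256976.62 = 511634.82.

511635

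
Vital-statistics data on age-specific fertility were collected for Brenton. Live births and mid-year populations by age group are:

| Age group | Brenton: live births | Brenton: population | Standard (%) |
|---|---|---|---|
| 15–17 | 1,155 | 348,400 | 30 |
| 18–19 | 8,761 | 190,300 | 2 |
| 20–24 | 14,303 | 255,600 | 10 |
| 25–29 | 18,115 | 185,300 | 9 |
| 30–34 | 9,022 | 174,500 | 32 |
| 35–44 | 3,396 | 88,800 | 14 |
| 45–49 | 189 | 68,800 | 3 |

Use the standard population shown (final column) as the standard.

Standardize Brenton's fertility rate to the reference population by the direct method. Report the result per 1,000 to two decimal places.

38.29

Age-specific rates per 1,000 for Brenton: 3.315, 46.038, 55.959, 97.760, 51.702, 38.243, 2.747.
Standard weights: 0.30, 0.02, 0.10, 0.09, 0.32, 0.14, 0.03.
Standardized rate: 0.3000×3.315 + 0.0200×46.038 + 0.1000×55.959 + 0.0900×97.760 + 0.3200×51.702 + 0.1400×38.243 + 0.0300×2.747 = 38.2907 per 1,000.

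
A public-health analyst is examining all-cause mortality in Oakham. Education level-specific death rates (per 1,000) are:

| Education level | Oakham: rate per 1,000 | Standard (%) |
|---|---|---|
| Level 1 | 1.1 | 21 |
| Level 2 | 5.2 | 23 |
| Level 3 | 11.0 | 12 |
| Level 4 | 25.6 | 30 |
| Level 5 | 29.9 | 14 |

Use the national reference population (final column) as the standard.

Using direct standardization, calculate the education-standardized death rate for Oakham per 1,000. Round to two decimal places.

14.61

Standard weights: 0.21, 0.23, 0.12, 0.30, 0.14.
Standardized rate: 0.2100×1.1 + 0.2300×5.2 + 0.1200×11.0 + 0.3000×25.6 + 0.1400×29.9 = 14.6130 per 1,000.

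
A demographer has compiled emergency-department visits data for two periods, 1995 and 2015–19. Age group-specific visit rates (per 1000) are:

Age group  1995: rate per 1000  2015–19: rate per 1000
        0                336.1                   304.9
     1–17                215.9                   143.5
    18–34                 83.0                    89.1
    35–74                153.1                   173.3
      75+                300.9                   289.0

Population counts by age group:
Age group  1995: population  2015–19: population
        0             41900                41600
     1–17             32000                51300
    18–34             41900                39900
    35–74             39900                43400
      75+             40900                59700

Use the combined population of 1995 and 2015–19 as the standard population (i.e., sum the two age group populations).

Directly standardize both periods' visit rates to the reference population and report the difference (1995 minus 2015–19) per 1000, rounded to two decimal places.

17.69

Combined standard total = 432500; weights = 0.1931, 0.1926, 0.1891, 0.1926, 0.2326.
1995: 0.1931×336.1 + 0.1926×215.9 + 0.1891×83.0 + 0.1926×153.1 + 0.2326×300.9 = 221.6462 per 1000.
2015–19: 0.1931×304.9 + 0.1926×143.5 + 0.1891×89.1 + 0.1926×173.3 + 0.2326×289.0 = 203.9546 per 1000.
Difference = 221.6462 − 203.9546 = 17.6916.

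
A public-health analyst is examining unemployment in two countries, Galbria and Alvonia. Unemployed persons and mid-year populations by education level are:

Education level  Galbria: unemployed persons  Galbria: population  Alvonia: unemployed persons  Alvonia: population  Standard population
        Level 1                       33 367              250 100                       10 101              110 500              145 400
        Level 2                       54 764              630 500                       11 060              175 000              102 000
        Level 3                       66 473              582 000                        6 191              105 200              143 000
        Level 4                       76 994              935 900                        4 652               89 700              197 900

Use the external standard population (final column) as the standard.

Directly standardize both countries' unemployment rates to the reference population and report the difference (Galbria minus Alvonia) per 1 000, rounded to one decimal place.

38.2

Education-specific rates per 1 000 for Galbria: 133.415, 86.858, 114.215, 82.267.
For Alvonia: 91.412, 63.200, 58.850, 51.862.
Standard total = 588 300; weights = 0.2472, 0.1734, 0.2431, 0.3364.
Galbria: 0.2472×133.415 + 0.1734×86.858 + 0.2431×114.215 + 0.3364×82.267 = 103.4700 per 1 000.
Alvonia: 0.2472×91.412 + 0.1734×63.200 + 0.2431×58.850 + 0.3364×51.862 = 65.3011 per 1 000.
Difference = 103.4700 − 65.3011 = 38.1689.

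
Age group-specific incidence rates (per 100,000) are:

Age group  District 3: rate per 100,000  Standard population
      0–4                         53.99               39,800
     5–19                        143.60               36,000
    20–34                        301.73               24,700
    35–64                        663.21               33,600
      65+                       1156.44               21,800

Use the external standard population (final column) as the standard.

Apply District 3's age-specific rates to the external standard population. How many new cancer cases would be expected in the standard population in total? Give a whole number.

Expected new cancer cases = Σ (standard pop × age-specific rate ÷ 100,000)
= 39,800×53.99/100,000 + 36,000×143.60/100,000 + 24,700×301.73/100,000 + 33,600×663.21/100,000 + 21,800×1156.44/100,000
= 21.49 + 51.70 + 74.53 + 222.84 + 252.10 = 622.65.

623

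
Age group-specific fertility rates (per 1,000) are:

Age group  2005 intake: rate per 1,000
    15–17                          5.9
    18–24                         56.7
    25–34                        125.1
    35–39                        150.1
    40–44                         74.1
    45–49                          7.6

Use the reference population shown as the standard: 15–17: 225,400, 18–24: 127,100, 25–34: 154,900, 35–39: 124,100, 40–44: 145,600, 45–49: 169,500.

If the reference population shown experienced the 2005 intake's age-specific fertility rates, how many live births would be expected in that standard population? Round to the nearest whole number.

Expected live births = Σ (standard pop × age-specific rate ÷ 1,000)
= 225,400×5.9/1,000 + 127,100×56.7/1,000 + 154,900×125.1/1,000 + 124,100×150.1/1,000 + 145,600×74.1/1,000 + 169,500×7.6/1,000
= 1329.86 + 7206.57 + 19377.99 + 18627.41 + 10788.96 + 1288.20 = 58618.99.

58619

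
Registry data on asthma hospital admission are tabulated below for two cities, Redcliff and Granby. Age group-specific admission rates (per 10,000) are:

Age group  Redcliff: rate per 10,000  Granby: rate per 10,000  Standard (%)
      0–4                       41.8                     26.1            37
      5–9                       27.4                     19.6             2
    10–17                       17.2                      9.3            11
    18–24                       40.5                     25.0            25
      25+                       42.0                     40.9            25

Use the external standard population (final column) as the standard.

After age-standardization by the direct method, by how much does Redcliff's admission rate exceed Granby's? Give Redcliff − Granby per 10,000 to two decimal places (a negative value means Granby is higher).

10.98

Standard weights: 0.37, 0.02, 0.11, 0.25, 0.25.
Redcliff: 0.3700×41.8 + 0.0200×27.4 + 0.1100×17.2 + 0.2500×40.5 + 0.2500×42.0 = 38.5310 per 10,000.
Granby: 0.3700×26.1 + 0.0200×19.6 + 0.1100×9.3 + 0.2500×25.0 + 0.2500×40.9 = 27.5470 per 10,000.
Difference = 38.5310 − 27.5470 = 10.9840.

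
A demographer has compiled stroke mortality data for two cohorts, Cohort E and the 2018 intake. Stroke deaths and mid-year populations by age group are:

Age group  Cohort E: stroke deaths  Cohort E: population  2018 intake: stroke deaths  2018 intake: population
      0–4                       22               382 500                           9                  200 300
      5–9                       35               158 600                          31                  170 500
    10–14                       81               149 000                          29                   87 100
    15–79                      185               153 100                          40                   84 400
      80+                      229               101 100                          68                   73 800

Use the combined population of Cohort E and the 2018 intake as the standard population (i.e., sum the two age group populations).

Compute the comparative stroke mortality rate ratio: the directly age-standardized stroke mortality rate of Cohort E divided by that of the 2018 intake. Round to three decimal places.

Age-specific rates per 100 000 for Cohort E: 5.75, 22.07, 54.36, 120.84, 226.51.
For the 2018 intake: 4.49, 18.18, 33.30, 47.39, 92.14.
Combined standard total = 1 560 400; weights = 0.3735, 0.2109, 0.1513, 0.1522, 0.1121.
Cohort E: 0.3735×5.75 + 0.2109×22.07 + 0.1513×54.36 + 0.1522×120.84 + 0.1121×226.51 = 58.8083 per 100 000.
The 2018 intake: 0.3735×4.49 + 0.2109×18.18 + 0.1513×33.30 + 0.1522×47.39 + 0.1121×92.14 = 28.0919 per 100 000.
Ratio = 58.8083 ÷ 28.0919 = 2.09342.

2.093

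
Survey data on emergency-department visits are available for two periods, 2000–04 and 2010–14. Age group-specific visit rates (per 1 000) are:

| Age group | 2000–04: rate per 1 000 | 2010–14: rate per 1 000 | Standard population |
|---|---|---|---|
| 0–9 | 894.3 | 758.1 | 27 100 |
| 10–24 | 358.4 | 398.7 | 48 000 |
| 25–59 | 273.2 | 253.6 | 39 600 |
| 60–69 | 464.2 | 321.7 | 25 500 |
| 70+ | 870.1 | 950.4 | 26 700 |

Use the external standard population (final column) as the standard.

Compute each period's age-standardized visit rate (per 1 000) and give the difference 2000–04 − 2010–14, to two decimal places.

Standard total = 166 900; weights = 0.1624, 0.2876, 0.2373, 0.1528, 0.1600.
2000–04: 0.1624×894.3 + 0.2876×358.4 + 0.2373×273.2 + 0.1528×464.2 + 0.1600×870.1 = 523.2248 per 1 000.
2010–14: 0.1624×758.1 + 0.2876×398.7 + 0.2373×253.6 + 0.1528×321.7 + 0.1600×950.4 = 499.1234 per 1 000.
Difference = 523.2248 − 499.1234 = 24.1014.

24.10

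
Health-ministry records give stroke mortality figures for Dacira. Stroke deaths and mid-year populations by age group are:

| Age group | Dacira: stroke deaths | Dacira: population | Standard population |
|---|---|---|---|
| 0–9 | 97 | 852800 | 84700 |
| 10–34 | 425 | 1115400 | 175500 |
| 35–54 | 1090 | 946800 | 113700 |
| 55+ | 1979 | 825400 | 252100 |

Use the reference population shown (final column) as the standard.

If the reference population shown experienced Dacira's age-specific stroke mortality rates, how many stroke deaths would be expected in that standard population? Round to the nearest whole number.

812

Age-specific rates per 100000 for Dacira: 11.37, 38.10, 115.12, 239.76.
Expected stroke deaths = Σ (standard pop × age-specific rate ÷ 100000)
= 84700×11.37/100000 + 175500×38.10/100000 + 113700×115.12/100000 + 252100×239.76/100000
= 9.63 + 66.87 + 130.90 + 604.44 = 811.84.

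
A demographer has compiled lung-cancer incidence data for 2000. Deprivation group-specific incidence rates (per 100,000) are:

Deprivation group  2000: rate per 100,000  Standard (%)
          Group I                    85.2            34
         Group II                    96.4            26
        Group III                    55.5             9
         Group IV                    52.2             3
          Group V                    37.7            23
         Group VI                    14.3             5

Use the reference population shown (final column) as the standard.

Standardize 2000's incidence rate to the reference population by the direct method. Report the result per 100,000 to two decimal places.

69.98

Standard weights: 0.34, 0.26, 0.09, 0.03, 0.23, 0.05.
Standardized rate: 0.3400×85.2 + 0.2600×96.4 + 0.0900×55.5 + 0.0300×52.2 + 0.2300×37.7 + 0.0500×14.3 = 69.9790 per 100,000.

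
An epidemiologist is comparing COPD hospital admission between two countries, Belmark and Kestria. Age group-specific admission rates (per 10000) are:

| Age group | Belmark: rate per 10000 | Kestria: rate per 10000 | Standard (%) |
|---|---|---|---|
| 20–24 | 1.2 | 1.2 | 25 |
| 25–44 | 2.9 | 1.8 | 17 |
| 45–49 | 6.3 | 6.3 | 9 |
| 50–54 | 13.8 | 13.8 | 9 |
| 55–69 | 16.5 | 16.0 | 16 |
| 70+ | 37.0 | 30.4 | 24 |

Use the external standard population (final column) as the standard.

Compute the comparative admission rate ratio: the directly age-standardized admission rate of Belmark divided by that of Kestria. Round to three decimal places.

1.151

Standard weights: 0.25, 0.17, 0.09, 0.09, 0.16, 0.24.
Belmark: 0.2500×1.2 + 0.1700×2.9 + 0.0900×6.3 + 0.0900×13.8 + 0.1600×16.5 + 0.2400×37.0 = 14.1220 per 10000.
Kestria: 0.2500×1.2 + 0.1700×1.8 + 0.0900×6.3 + 0.0900×13.8 + 0.1600×16.0 + 0.2400×30.4 = 12.2710 per 10000.
Ratio = 14.1220 ÷ 12.2710 = 1.15084.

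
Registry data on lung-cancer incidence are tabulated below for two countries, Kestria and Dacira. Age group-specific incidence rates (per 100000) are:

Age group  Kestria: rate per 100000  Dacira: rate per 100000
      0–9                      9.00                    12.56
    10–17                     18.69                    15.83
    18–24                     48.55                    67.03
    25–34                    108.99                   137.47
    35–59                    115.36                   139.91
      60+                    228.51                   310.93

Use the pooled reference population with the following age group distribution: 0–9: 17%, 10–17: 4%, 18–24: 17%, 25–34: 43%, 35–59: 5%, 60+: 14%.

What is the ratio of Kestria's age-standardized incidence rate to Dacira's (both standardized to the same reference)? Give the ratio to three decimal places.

0.769

Standard weights: 0.17, 0.04, 0.17, 0.43, 0.05, 0.14.
Kestria: 0.1700×9.00 + 0.0400×18.69 + 0.1700×48.55 + 0.4300×108.99 + 0.0500×115.36 + 0.1400×228.51 = 95.1562 per 100000.
Dacira: 0.1700×12.56 + 0.0400×15.83 + 0.1700×67.03 + 0.4300×137.47 + 0.0500×139.91 + 0.1400×310.93 = 123.8013 per 100000.
Ratio = 95.1562 ÷ 123.8013 = 0.76862.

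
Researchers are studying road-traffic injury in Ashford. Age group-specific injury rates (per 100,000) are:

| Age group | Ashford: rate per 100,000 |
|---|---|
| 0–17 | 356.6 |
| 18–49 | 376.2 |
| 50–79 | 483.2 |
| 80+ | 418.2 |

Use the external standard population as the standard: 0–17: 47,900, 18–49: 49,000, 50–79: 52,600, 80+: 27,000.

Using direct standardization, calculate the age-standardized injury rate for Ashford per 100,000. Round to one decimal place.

Standard total = 176,500; weights = 0.2714, 0.2776, 0.2980, 0.1530.
Standardized rate: 0.2714×356.6 + 0.2776×376.2 + 0.2980×483.2 + 0.1530×418.2 = 409.1935 per 100,000.

409.2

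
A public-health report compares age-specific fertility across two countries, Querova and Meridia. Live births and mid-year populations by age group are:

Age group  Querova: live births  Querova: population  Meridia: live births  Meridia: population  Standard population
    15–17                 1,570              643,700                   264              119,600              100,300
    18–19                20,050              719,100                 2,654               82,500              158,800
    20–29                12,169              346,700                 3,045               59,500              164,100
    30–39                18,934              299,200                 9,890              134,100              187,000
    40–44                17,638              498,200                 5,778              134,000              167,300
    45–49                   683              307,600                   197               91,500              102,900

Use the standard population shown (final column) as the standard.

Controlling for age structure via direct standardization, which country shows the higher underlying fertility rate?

Meridia

Age-specific rates per 1,000 for Querova: 2.439, 27.882, 35.100, 63.282, 35.403, 2.220.
For Meridia: 2.207, 32.170, 51.176, 73.751, 43.119, 2.153.
Standard total = 880,400; weights = 0.1139, 0.1804, 0.1864, 0.2124, 0.1900, 0.1169.
Querova: 0.1139×2.439 + 0.1804×27.882 + 0.1864×35.100 + 0.2124×63.282 + 0.1900×35.403 + 0.1169×2.220 = 32.2778 per 1,000.
Meridia: 0.1139×2.207 + 0.1804×32.170 + 0.1864×51.176 + 0.2124×73.751 + 0.1900×43.119 + 0.1169×2.153 = 39.7034 per 1,000.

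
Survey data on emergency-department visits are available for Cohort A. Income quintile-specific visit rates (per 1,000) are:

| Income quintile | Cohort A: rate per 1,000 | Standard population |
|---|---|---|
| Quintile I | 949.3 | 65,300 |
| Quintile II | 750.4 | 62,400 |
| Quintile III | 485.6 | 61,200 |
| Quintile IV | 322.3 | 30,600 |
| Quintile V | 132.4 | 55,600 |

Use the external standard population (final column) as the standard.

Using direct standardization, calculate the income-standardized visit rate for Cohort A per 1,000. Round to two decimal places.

566.18

Standard total = 275,100; weights = 0.2374, 0.2268, 0.2225, 0.1112, 0.2021.
Standardized rate: 0.2374×949.3 + 0.2268×750.4 + 0.2225×485.6 + 0.1112×322.3 + 0.2021×132.4 = 566.1824 per 1,000.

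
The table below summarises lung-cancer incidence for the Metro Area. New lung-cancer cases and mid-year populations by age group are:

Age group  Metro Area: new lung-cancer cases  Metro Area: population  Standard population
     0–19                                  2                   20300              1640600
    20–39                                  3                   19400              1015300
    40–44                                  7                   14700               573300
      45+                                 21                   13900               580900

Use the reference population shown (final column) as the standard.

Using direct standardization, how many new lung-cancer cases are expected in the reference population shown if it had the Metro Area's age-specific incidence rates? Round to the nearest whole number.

1469

Age-specific rates per 100000 for the Metro Area: 9.85, 15.46, 47.62, 151.08.
Expected new lung-cancer cases = Σ (standard pop × age-specific rate ÷ 100000)
= 1640600×9.85/100000 + 1015300×15.46/100000 + 573300×47.62/100000 + 580900×151.08/100000
= 161.64 + 157.01 + 273.00 + 877.62 = 1469.26.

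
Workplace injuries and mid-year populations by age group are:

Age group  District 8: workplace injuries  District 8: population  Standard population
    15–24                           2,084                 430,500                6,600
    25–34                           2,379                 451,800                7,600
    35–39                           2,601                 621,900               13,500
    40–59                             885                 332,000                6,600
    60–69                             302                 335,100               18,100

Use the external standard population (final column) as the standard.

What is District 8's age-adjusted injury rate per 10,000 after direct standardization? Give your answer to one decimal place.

Age-specific rates per 10,000 for District 8: 48.41, 52.66, 41.82, 26.66, 9.01.
Standard total = 52,400; weights = 0.1260, 0.1450, 0.2576, 0.1260, 0.3454.
Standardized rate: 0.1260×48.41 + 0.1450×52.66 + 0.2576×41.82 + 0.1260×26.66 + 0.3454×9.01 = 30.9801 per 10,000.

31.0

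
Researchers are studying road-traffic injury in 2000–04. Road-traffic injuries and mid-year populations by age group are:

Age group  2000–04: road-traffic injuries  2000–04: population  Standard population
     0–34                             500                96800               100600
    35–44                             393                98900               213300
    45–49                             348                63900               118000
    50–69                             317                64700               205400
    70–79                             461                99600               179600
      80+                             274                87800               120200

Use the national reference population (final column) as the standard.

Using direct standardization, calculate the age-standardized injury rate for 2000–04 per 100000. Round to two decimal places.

Age-specific rates per 100000 for 2000–04: 516.53, 397.37, 544.60, 489.95, 462.85, 312.07.
Standard total = 937100; weights = 0.1074, 0.2276, 0.1259, 0.2192, 0.1917, 0.1283.
Standardized rate: 0.1074×516.53 + 0.2276×397.37 + 0.1259×544.60 + 0.2192×489.95 + 0.1917×462.85 + 0.1283×312.07 = 450.6037 per 100000.

450.60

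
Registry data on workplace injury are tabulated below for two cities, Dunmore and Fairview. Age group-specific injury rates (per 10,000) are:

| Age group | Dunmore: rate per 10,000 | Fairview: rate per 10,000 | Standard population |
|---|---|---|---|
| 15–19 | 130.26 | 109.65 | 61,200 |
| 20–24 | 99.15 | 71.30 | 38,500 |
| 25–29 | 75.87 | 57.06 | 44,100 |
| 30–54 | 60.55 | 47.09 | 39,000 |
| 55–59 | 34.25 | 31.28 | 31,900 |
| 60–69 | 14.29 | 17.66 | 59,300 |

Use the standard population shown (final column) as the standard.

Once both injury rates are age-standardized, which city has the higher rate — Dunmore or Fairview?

Standard total = 274,000; weights = 0.2234, 0.1405, 0.1609, 0.1423, 0.1164, 0.2164.
Dunmore: 0.2234×130.26 + 0.1405×99.15 + 0.1609×75.87 + 0.1423×60.55 + 0.1164×34.25 + 0.2164×14.29 = 70.9360 per 10,000.
Fairview: 0.2234×109.65 + 0.1405×71.30 + 0.1609×57.06 + 0.1423×47.09 + 0.1164×31.28 + 0.2164×17.66 = 57.8597 per 10,000.

Dunmore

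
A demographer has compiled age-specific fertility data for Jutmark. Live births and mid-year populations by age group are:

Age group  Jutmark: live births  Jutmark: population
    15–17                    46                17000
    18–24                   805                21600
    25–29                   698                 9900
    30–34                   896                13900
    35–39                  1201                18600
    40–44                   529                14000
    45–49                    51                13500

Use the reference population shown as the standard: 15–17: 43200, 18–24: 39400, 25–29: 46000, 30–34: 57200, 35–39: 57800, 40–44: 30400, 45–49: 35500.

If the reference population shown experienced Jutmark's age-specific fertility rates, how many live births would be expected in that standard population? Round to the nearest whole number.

13531

Age-specific rates per 1000 for Jutmark: 2.706, 37.269, 70.505, 64.460, 64.570, 37.786, 3.778.
Expected live births = Σ (standard pop × age-specific rate ÷ 1000)
= 43200×2.706/1000 + 39400×37.269/1000 + 46000×70.505/1000 + 57200×64.460/1000 + 57800×64.570/1000 + 30400×37.786/1000 + 35500×3.778/1000
= 116.89 + 1468.38 + 3243.23 + 3687.14 + 3732.14 + 1148.69 + 134.11 = 13530.58.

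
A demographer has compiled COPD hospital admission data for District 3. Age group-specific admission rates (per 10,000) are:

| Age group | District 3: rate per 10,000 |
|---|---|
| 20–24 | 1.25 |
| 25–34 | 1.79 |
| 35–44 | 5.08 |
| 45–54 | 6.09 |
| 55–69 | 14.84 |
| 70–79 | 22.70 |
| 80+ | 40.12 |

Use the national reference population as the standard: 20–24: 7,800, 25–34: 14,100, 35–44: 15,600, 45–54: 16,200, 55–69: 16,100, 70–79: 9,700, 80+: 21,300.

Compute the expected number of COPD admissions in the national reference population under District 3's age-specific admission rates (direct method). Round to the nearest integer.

153

Expected COPD admissions = Σ (standard pop × age-specific rate ÷ 10,000)
= 7,800×1.25/10,000 + 14,100×1.79/10,000 + 15,600×5.08/10,000 + 16,200×6.09/10,000 + 16,100×14.84/10,000 + 9,700×22.70/10,000 + 21,300×40.12/10,000
= 0.97 + 2.52 + 7.92 + 9.87 + 23.89 + 22.02 + 85.46 = 152.66.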